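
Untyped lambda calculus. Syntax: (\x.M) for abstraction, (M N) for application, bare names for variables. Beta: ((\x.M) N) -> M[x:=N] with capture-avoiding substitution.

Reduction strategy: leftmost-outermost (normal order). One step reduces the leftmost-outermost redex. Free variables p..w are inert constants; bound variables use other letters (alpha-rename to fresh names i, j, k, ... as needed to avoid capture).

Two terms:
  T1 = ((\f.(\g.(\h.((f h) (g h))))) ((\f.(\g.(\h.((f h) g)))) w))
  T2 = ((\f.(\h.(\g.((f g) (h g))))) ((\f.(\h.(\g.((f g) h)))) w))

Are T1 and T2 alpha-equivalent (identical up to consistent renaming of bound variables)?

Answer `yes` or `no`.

Term 1: ((\f.(\g.(\h.((f h) (g h))))) ((\f.(\g.(\h.((f h) g)))) w))
Term 2: ((\f.(\h.(\g.((f g) (h g))))) ((\f.(\h.(\g.((f g) h)))) w))
Alpha-equivalence: compare structure up to binder renaming.
Result: True

Answer: yes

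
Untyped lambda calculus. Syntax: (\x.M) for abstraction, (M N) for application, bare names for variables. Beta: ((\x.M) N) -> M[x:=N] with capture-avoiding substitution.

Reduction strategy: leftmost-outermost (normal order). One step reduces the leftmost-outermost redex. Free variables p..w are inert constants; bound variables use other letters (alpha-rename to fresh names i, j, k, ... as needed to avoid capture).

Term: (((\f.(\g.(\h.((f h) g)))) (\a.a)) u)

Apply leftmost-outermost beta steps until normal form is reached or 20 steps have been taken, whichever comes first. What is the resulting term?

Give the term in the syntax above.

Answer: (\h.(h u))

Derivation:
Step 0: (((\f.(\g.(\h.((f h) g)))) (\a.a)) u)
Step 1: ((\g.(\h.(((\a.a) h) g))) u)
Step 2: (\h.(((\a.a) h) u))
Step 3: (\h.(h u))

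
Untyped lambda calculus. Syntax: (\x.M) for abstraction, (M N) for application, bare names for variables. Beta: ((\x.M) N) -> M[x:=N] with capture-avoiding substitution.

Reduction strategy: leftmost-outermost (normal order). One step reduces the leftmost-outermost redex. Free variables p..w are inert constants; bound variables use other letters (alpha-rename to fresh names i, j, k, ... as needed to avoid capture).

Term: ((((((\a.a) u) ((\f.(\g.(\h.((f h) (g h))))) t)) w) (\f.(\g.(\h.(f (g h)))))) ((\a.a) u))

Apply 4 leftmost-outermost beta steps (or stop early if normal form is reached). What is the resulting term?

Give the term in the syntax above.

Answer: ((((u (\g.(\h.((t h) (g h))))) w) (\f.(\g.(\h.(f (g h)))))) u)

Derivation:
Step 0: ((((((\a.a) u) ((\f.(\g.(\h.((f h) (g h))))) t)) w) (\f.(\g.(\h.(f (g h)))))) ((\a.a) u))
Step 1: ((((u ((\f.(\g.(\h.((f h) (g h))))) t)) w) (\f.(\g.(\h.(f (g h)))))) ((\a.a) u))
Step 2: ((((u (\g.(\h.((t h) (g h))))) w) (\f.(\g.(\h.(f (g h)))))) ((\a.a) u))
Step 3: ((((u (\g.(\h.((t h) (g h))))) w) (\f.(\g.(\h.(f (g h)))))) u)
Step 4: (normal form reached)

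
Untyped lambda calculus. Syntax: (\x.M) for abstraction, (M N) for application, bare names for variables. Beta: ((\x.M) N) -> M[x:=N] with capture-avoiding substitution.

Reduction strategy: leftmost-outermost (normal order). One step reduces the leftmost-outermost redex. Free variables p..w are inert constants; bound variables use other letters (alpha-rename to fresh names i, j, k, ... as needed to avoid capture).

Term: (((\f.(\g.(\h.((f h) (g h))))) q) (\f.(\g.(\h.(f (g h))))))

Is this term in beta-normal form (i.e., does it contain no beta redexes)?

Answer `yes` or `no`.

Answer: no

Derivation:
Term: (((\f.(\g.(\h.((f h) (g h))))) q) (\f.(\g.(\h.(f (g h))))))
Found 1 beta redex(es).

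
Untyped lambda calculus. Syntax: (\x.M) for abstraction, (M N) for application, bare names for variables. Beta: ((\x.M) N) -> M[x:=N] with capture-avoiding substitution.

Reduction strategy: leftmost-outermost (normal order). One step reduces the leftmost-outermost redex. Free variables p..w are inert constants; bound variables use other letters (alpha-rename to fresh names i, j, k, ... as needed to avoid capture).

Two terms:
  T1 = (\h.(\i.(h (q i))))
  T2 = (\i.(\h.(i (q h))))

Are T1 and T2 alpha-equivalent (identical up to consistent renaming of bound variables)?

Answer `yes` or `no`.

Answer: yes

Derivation:
Term 1: (\h.(\i.(h (q i))))
Term 2: (\i.(\h.(i (q h))))
Alpha-equivalence: compare structure up to binder renaming.
Result: True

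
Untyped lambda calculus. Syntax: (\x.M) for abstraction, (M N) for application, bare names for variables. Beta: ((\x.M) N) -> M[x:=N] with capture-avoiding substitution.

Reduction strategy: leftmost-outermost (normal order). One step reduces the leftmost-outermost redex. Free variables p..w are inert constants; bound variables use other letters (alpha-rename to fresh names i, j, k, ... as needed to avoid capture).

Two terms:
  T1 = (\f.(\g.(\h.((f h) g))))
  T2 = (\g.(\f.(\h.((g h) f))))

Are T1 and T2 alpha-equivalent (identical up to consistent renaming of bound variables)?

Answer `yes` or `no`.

Answer: yes

Derivation:
Term 1: (\f.(\g.(\h.((f h) g))))
Term 2: (\g.(\f.(\h.((g h) f))))
Alpha-equivalence: compare structure up to binder renaming.
Result: True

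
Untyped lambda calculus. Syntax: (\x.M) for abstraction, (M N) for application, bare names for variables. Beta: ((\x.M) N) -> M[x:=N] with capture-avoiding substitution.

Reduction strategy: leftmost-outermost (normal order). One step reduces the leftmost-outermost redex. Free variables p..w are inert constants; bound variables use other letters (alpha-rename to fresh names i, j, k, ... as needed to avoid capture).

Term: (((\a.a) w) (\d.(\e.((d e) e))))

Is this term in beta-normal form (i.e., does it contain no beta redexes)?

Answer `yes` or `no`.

Answer: no

Derivation:
Term: (((\a.a) w) (\d.(\e.((d e) e))))
Found 1 beta redex(es).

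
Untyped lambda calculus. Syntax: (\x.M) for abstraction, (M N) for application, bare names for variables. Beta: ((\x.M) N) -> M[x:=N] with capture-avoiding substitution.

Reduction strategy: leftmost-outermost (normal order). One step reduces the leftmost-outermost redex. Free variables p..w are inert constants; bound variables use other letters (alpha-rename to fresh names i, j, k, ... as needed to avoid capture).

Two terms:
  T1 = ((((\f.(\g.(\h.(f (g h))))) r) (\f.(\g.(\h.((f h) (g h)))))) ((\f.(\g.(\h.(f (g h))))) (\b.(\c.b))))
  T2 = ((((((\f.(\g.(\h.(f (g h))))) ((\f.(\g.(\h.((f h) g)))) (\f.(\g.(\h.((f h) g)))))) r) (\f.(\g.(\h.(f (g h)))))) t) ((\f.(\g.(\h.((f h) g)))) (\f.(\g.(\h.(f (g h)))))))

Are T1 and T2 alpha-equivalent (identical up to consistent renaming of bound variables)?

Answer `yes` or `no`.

Answer: no

Derivation:
Term 1: ((((\f.(\g.(\h.(f (g h))))) r) (\f.(\g.(\h.((f h) (g h)))))) ((\f.(\g.(\h.(f (g h))))) (\b.(\c.b))))
Term 2: ((((((\f.(\g.(\h.(f (g h))))) ((\f.(\g.(\h.((f h) g)))) (\f.(\g.(\h.((f h) g)))))) r) (\f.(\g.(\h.(f (g h)))))) t) ((\f.(\g.(\h.((f h) g)))) (\f.(\g.(\h.(f (g h)))))))
Alpha-equivalence: compare structure up to binder renaming.
Result: False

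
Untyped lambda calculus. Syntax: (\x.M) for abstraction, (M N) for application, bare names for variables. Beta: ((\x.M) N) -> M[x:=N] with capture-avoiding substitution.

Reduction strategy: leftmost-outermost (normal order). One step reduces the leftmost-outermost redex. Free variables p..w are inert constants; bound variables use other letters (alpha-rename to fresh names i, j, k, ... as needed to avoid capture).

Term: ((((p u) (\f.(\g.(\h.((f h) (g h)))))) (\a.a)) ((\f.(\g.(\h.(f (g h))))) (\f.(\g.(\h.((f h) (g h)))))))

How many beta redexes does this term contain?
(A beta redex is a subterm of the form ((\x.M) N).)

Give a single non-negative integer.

Answer: 1

Derivation:
Term: ((((p u) (\f.(\g.(\h.((f h) (g h)))))) (\a.a)) ((\f.(\g.(\h.(f (g h))))) (\f.(\g.(\h.((f h) (g h)))))))
  Redex: ((\f.(\g.(\h.(f (g h))))) (\f.(\g.(\h.((f h) (g h))))))
Total redexes: 1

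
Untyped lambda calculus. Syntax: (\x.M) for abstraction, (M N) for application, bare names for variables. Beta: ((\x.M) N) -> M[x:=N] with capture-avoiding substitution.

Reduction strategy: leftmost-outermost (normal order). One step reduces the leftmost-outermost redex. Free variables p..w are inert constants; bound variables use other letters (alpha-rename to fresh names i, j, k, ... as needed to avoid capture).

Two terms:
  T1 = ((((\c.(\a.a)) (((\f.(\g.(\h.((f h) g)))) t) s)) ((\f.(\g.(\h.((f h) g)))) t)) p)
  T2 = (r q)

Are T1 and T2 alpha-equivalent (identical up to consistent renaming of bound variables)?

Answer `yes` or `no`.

Term 1: ((((\c.(\a.a)) (((\f.(\g.(\h.((f h) g)))) t) s)) ((\f.(\g.(\h.((f h) g)))) t)) p)
Term 2: (r q)
Alpha-equivalence: compare structure up to binder renaming.
Result: False

Answer: no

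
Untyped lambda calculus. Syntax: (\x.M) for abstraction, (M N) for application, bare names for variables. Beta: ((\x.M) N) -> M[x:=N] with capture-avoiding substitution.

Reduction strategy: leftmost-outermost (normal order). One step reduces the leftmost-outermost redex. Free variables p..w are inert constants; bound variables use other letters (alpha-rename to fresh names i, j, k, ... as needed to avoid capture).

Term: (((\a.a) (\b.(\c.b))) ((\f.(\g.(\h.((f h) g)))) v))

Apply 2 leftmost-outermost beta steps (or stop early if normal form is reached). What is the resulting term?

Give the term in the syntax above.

Step 0: (((\a.a) (\b.(\c.b))) ((\f.(\g.(\h.((f h) g)))) v))
Step 1: ((\b.(\c.b)) ((\f.(\g.(\h.((f h) g)))) v))
Step 2: (\c.((\f.(\g.(\h.((f h) g)))) v))

Answer: (\c.((\f.(\g.(\h.((f h) g)))) v))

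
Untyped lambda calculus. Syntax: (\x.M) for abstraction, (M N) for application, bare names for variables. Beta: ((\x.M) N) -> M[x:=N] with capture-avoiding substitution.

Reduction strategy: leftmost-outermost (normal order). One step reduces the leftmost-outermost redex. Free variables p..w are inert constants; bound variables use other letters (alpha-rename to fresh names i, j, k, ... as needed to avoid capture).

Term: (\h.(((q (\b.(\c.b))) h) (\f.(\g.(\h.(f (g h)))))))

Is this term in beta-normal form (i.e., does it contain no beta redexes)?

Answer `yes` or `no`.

Term: (\h.(((q (\b.(\c.b))) h) (\f.(\g.(\h.(f (g h)))))))
No beta redexes found.

Answer: yes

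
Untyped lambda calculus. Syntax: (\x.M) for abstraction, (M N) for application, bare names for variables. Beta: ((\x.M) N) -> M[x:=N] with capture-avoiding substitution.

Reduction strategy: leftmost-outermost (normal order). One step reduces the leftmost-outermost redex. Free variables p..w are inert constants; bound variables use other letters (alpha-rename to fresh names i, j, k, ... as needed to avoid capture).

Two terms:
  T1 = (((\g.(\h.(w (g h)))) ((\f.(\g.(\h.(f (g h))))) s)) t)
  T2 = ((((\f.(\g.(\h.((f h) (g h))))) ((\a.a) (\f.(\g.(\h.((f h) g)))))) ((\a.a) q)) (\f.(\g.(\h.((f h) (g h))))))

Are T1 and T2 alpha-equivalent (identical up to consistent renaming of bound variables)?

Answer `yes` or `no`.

Answer: no

Derivation:
Term 1: (((\g.(\h.(w (g h)))) ((\f.(\g.(\h.(f (g h))))) s)) t)
Term 2: ((((\f.(\g.(\h.((f h) (g h))))) ((\a.a) (\f.(\g.(\h.((f h) g)))))) ((\a.a) q)) (\f.(\g.(\h.((f h) (g h))))))
Alpha-equivalence: compare structure up to binder renaming.
Result: False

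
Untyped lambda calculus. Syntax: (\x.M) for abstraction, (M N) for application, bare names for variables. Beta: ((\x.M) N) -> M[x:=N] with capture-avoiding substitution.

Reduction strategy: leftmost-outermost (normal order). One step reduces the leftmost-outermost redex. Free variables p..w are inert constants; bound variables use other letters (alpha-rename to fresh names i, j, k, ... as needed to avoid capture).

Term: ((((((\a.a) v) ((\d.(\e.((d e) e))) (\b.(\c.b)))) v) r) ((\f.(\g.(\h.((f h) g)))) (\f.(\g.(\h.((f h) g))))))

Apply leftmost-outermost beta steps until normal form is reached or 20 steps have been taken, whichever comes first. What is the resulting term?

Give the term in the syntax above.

Step 0: ((((((\a.a) v) ((\d.(\e.((d e) e))) (\b.(\c.b)))) v) r) ((\f.(\g.(\h.((f h) g)))) (\f.(\g.(\h.((f h) g))))))
Step 1: ((((v ((\d.(\e.((d e) e))) (\b.(\c.b)))) v) r) ((\f.(\g.(\h.((f h) g)))) (\f.(\g.(\h.((f h) g))))))
Step 2: ((((v (\e.(((\b.(\c.b)) e) e))) v) r) ((\f.(\g.(\h.((f h) g)))) (\f.(\g.(\h.((f h) g))))))
Step 3: ((((v (\e.((\c.e) e))) v) r) ((\f.(\g.(\h.((f h) g)))) (\f.(\g.(\h.((f h) g))))))
Step 4: ((((v (\e.e)) v) r) ((\f.(\g.(\h.((f h) g)))) (\f.(\g.(\h.((f h) g))))))
Step 5: ((((v (\e.e)) v) r) (\g.(\h.(((\f.(\g.(\h.((f h) g)))) h) g))))
Step 6: ((((v (\e.e)) v) r) (\g.(\h.((\g.(\i.((h i) g))) g))))
Step 7: ((((v (\e.e)) v) r) (\g.(\h.(\i.((h i) g)))))

Answer: ((((v (\e.e)) v) r) (\g.(\h.(\i.((h i) g)))))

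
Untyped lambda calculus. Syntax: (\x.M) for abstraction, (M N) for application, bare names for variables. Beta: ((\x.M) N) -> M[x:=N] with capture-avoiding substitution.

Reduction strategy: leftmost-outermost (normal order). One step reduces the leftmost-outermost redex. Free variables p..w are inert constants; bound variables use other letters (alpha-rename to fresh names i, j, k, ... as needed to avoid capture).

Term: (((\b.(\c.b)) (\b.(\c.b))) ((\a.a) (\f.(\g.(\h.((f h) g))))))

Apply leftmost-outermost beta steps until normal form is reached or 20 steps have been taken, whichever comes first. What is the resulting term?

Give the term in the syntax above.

Answer: (\b.(\c.b))

Derivation:
Step 0: (((\b.(\c.b)) (\b.(\c.b))) ((\a.a) (\f.(\g.(\h.((f h) g))))))
Step 1: ((\c.(\b.(\c.b))) ((\a.a) (\f.(\g.(\h.((f h) g))))))
Step 2: (\b.(\c.b))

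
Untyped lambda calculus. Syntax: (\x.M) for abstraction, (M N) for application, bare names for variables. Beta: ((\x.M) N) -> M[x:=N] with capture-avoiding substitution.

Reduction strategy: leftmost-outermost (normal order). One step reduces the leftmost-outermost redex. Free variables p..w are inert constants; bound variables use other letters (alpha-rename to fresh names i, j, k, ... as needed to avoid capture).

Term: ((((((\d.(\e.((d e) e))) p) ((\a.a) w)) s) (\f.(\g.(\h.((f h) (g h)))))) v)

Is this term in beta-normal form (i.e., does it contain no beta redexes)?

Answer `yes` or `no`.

Answer: no

Derivation:
Term: ((((((\d.(\e.((d e) e))) p) ((\a.a) w)) s) (\f.(\g.(\h.((f h) (g h)))))) v)
Found 2 beta redex(es).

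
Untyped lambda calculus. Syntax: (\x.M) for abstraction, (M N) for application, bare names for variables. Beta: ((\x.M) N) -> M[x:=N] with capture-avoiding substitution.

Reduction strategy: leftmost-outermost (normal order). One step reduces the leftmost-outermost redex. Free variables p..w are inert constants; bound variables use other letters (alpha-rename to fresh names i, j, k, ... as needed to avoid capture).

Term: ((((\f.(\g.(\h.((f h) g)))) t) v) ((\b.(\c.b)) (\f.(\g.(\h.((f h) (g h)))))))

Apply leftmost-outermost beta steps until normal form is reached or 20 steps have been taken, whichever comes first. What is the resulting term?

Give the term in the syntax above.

Answer: ((t (\c.(\f.(\g.(\h.((f h) (g h))))))) v)

Derivation:
Step 0: ((((\f.(\g.(\h.((f h) g)))) t) v) ((\b.(\c.b)) (\f.(\g.(\h.((f h) (g h)))))))
Step 1: (((\g.(\h.((t h) g))) v) ((\b.(\c.b)) (\f.(\g.(\h.((f h) (g h)))))))
Step 2: ((\h.((t h) v)) ((\b.(\c.b)) (\f.(\g.(\h.((f h) (g h)))))))
Step 3: ((t ((\b.(\c.b)) (\f.(\g.(\h.((f h) (g h))))))) v)
Step 4: ((t (\c.(\f.(\g.(\h.((f h) (g h))))))) v)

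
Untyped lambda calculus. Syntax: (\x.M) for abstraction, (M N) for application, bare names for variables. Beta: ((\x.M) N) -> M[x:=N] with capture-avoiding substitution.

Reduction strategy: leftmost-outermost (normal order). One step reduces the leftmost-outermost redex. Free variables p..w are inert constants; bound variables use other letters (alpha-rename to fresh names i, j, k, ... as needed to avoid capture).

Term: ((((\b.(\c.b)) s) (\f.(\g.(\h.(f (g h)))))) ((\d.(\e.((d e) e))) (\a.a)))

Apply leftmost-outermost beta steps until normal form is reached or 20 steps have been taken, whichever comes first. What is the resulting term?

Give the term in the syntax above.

Answer: (s (\e.(e e)))

Derivation:
Step 0: ((((\b.(\c.b)) s) (\f.(\g.(\h.(f (g h)))))) ((\d.(\e.((d e) e))) (\a.a)))
Step 1: (((\c.s) (\f.(\g.(\h.(f (g h)))))) ((\d.(\e.((d e) e))) (\a.a)))
Step 2: (s ((\d.(\e.((d e) e))) (\a.a)))
Step 3: (s (\e.(((\a.a) e) e)))
Step 4: (s (\e.(e e)))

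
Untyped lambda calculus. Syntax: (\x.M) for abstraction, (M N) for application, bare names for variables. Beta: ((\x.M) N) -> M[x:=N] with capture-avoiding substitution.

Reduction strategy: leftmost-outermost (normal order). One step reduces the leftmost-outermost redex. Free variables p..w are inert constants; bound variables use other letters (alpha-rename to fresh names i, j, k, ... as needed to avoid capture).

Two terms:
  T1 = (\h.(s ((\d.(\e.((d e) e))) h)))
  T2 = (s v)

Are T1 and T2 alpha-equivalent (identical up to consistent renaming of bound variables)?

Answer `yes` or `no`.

Term 1: (\h.(s ((\d.(\e.((d e) e))) h)))
Term 2: (s v)
Alpha-equivalence: compare structure up to binder renaming.
Result: False

Answer: no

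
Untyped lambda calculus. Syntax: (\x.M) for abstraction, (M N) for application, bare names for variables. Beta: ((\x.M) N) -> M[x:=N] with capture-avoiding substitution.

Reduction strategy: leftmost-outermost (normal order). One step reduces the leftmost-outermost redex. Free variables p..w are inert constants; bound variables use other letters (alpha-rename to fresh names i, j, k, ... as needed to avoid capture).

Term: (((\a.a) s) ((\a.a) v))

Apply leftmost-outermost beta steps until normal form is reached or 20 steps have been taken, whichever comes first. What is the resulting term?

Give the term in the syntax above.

Step 0: (((\a.a) s) ((\a.a) v))
Step 1: (s ((\a.a) v))
Step 2: (s v)

Answer: (s v)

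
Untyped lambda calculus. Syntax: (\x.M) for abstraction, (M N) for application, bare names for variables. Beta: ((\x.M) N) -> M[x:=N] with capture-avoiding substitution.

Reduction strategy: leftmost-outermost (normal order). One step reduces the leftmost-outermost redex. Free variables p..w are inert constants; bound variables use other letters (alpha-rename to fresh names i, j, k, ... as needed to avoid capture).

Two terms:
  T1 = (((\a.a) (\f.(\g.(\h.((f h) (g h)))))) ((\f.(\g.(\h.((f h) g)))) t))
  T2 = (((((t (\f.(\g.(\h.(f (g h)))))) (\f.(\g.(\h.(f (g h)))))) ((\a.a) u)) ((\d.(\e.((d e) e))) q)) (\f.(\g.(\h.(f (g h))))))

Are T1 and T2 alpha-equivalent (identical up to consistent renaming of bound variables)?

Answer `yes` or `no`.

Term 1: (((\a.a) (\f.(\g.(\h.((f h) (g h)))))) ((\f.(\g.(\h.((f h) g)))) t))
Term 2: (((((t (\f.(\g.(\h.(f (g h)))))) (\f.(\g.(\h.(f (g h)))))) ((\a.a) u)) ((\d.(\e.((d e) e))) q)) (\f.(\g.(\h.(f (g h))))))
Alpha-equivalence: compare structure up to binder renaming.
Result: False

Answer: no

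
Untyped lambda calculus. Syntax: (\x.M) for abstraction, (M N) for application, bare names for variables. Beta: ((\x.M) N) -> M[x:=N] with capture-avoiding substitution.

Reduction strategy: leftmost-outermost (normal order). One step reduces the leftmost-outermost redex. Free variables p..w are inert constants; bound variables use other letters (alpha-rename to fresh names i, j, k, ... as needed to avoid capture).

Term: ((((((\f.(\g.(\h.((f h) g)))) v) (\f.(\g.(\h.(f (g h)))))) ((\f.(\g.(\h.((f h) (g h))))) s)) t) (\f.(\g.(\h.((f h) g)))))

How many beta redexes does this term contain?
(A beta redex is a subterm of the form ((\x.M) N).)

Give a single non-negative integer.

Term: ((((((\f.(\g.(\h.((f h) g)))) v) (\f.(\g.(\h.(f (g h)))))) ((\f.(\g.(\h.((f h) (g h))))) s)) t) (\f.(\g.(\h.((f h) g)))))
  Redex: ((\f.(\g.(\h.((f h) g)))) v)
  Redex: ((\f.(\g.(\h.((f h) (g h))))) s)
Total redexes: 2

Answer: 2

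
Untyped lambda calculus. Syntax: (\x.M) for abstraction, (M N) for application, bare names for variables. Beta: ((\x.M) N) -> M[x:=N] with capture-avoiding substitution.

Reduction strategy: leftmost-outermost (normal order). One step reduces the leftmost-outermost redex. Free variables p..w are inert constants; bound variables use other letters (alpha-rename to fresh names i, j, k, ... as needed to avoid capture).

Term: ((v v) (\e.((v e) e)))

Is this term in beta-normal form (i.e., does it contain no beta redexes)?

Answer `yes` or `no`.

Answer: yes

Derivation:
Term: ((v v) (\e.((v e) e)))
No beta redexes found.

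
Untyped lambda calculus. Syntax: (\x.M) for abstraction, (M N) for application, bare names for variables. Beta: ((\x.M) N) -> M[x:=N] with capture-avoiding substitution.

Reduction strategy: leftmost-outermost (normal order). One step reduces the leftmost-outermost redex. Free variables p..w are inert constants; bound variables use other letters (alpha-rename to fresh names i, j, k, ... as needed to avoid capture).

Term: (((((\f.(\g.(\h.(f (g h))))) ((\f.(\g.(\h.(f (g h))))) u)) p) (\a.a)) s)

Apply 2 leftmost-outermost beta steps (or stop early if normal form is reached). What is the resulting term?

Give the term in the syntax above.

Answer: (((\h.(((\f.(\g.(\h.(f (g h))))) u) (p h))) (\a.a)) s)

Derivation:
Step 0: (((((\f.(\g.(\h.(f (g h))))) ((\f.(\g.(\h.(f (g h))))) u)) p) (\a.a)) s)
Step 1: ((((\g.(\h.(((\f.(\g.(\h.(f (g h))))) u) (g h)))) p) (\a.a)) s)
Step 2: (((\h.(((\f.(\g.(\h.(f (g h))))) u) (p h))) (\a.a)) s)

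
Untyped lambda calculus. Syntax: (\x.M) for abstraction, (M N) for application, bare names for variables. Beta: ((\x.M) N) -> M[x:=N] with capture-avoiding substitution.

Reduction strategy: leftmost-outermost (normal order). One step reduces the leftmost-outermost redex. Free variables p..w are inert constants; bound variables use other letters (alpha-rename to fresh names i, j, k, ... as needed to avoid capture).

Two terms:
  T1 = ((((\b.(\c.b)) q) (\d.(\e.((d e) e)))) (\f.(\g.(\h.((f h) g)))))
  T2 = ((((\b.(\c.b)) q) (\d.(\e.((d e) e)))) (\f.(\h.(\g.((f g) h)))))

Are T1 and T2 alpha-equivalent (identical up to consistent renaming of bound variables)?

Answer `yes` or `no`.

Answer: yes

Derivation:
Term 1: ((((\b.(\c.b)) q) (\d.(\e.((d e) e)))) (\f.(\g.(\h.((f h) g)))))
Term 2: ((((\b.(\c.b)) q) (\d.(\e.((d e) e)))) (\f.(\h.(\g.((f g) h)))))
Alpha-equivalence: compare structure up to binder renaming.
Result: True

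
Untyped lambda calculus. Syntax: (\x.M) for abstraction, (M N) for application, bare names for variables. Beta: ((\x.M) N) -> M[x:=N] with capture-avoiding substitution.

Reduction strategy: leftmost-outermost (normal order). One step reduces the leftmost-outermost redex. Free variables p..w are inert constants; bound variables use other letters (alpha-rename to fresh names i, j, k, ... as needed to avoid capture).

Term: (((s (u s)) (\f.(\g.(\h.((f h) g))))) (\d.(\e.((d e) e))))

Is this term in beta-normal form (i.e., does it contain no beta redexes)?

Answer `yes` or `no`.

Term: (((s (u s)) (\f.(\g.(\h.((f h) g))))) (\d.(\e.((d e) e))))
No beta redexes found.

Answer: yes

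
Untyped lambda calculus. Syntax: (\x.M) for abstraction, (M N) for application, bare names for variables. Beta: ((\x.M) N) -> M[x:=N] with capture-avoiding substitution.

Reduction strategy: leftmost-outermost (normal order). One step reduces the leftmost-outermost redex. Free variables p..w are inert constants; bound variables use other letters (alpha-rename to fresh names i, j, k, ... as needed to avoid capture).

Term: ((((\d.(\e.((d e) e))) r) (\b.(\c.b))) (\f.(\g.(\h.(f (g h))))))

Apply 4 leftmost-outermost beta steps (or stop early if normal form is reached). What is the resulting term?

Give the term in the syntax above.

Answer: (((r (\b.(\c.b))) (\b.(\c.b))) (\f.(\g.(\h.(f (g h))))))

Derivation:
Step 0: ((((\d.(\e.((d e) e))) r) (\b.(\c.b))) (\f.(\g.(\h.(f (g h))))))
Step 1: (((\e.((r e) e)) (\b.(\c.b))) (\f.(\g.(\h.(f (g h))))))
Step 2: (((r (\b.(\c.b))) (\b.(\c.b))) (\f.(\g.(\h.(f (g h))))))
Step 3: (normal form reached)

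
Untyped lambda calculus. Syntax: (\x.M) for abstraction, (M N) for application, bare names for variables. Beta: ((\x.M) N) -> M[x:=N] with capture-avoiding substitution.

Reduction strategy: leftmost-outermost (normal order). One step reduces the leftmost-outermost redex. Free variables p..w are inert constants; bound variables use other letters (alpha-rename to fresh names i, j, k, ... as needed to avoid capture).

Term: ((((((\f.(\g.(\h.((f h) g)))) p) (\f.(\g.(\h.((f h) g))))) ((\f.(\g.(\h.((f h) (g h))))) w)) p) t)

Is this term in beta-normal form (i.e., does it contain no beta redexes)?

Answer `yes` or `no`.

Term: ((((((\f.(\g.(\h.((f h) g)))) p) (\f.(\g.(\h.((f h) g))))) ((\f.(\g.(\h.((f h) (g h))))) w)) p) t)
Found 2 beta redex(es).

Answer: no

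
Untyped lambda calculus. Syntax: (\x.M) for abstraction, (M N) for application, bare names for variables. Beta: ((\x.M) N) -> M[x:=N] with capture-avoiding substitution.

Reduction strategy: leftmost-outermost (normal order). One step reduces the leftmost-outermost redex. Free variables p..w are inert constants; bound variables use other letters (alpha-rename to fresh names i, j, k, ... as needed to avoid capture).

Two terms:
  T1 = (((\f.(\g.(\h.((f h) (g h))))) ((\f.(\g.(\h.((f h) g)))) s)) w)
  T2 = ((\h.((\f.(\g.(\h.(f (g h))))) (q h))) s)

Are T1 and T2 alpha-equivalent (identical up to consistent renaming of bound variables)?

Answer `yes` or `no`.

Answer: no

Derivation:
Term 1: (((\f.(\g.(\h.((f h) (g h))))) ((\f.(\g.(\h.((f h) g)))) s)) w)
Term 2: ((\h.((\f.(\g.(\h.(f (g h))))) (q h))) s)
Alpha-equivalence: compare structure up to binder renaming.
Result: False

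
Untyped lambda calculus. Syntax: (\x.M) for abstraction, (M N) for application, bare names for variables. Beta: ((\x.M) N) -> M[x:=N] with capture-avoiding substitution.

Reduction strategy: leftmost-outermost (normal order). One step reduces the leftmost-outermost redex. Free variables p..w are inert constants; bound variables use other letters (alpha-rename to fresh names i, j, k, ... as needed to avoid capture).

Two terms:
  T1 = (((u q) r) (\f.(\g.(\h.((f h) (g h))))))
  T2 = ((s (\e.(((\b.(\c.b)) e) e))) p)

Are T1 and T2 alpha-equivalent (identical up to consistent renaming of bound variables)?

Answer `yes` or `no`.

Answer: no

Derivation:
Term 1: (((u q) r) (\f.(\g.(\h.((f h) (g h))))))
Term 2: ((s (\e.(((\b.(\c.b)) e) e))) p)
Alpha-equivalence: compare structure up to binder renaming.
Result: False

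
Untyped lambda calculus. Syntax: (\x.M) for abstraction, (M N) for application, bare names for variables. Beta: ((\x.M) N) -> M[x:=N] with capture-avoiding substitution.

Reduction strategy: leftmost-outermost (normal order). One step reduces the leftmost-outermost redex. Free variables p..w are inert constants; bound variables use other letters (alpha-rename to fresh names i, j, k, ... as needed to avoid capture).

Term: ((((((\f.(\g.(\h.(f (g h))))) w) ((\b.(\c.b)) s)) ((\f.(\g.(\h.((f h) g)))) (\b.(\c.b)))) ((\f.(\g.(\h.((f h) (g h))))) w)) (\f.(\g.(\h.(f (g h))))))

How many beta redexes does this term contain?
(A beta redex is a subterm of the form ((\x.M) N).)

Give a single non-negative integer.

Term: ((((((\f.(\g.(\h.(f (g h))))) w) ((\b.(\c.b)) s)) ((\f.(\g.(\h.((f h) g)))) (\b.(\c.b)))) ((\f.(\g.(\h.((f h) (g h))))) w)) (\f.(\g.(\h.(f (g h))))))
  Redex: ((\f.(\g.(\h.(f (g h))))) w)
  Redex: ((\b.(\c.b)) s)
  Redex: ((\f.(\g.(\h.((f h) g)))) (\b.(\c.b)))
  Redex: ((\f.(\g.(\h.((f h) (g h))))) w)
Total redexes: 4

Answer: 4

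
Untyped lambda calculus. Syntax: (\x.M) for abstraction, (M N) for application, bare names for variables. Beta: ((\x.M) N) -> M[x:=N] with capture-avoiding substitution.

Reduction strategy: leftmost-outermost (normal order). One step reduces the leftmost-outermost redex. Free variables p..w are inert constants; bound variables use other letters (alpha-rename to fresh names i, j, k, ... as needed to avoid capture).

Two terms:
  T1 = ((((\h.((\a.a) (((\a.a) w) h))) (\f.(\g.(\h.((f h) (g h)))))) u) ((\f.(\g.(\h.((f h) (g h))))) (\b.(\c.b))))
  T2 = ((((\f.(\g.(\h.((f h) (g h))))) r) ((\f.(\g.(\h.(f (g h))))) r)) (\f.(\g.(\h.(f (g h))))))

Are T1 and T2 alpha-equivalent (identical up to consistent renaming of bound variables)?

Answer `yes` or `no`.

Answer: no

Derivation:
Term 1: ((((\h.((\a.a) (((\a.a) w) h))) (\f.(\g.(\h.((f h) (g h)))))) u) ((\f.(\g.(\h.((f h) (g h))))) (\b.(\c.b))))
Term 2: ((((\f.(\g.(\h.((f h) (g h))))) r) ((\f.(\g.(\h.(f (g h))))) r)) (\f.(\g.(\h.(f (g h))))))
Alpha-equivalence: compare structure up to binder renaming.
Result: False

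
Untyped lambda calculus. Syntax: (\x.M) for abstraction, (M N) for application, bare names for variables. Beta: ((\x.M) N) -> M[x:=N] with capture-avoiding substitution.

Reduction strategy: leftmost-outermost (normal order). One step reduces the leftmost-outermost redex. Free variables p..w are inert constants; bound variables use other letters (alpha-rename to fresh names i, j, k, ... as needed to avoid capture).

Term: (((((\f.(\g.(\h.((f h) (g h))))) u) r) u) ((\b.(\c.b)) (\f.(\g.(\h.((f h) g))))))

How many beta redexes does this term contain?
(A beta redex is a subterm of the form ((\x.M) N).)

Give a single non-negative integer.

Term: (((((\f.(\g.(\h.((f h) (g h))))) u) r) u) ((\b.(\c.b)) (\f.(\g.(\h.((f h) g))))))
  Redex: ((\f.(\g.(\h.((f h) (g h))))) u)
  Redex: ((\b.(\c.b)) (\f.(\g.(\h.((f h) g)))))
Total redexes: 2

Answer: 2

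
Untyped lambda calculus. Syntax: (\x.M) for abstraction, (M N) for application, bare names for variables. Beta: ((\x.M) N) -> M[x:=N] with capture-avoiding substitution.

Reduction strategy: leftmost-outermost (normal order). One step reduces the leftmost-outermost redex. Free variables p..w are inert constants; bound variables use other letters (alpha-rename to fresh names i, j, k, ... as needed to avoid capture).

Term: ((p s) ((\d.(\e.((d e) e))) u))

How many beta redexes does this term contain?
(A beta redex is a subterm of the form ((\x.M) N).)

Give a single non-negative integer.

Term: ((p s) ((\d.(\e.((d e) e))) u))
  Redex: ((\d.(\e.((d e) e))) u)
Total redexes: 1

Answer: 1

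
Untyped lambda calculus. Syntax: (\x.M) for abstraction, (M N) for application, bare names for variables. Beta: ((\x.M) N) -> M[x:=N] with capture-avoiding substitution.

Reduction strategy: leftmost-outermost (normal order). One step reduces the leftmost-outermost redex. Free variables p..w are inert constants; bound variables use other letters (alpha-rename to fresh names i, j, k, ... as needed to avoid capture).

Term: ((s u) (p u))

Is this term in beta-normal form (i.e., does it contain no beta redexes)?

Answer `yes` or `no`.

Term: ((s u) (p u))
No beta redexes found.

Answer: yes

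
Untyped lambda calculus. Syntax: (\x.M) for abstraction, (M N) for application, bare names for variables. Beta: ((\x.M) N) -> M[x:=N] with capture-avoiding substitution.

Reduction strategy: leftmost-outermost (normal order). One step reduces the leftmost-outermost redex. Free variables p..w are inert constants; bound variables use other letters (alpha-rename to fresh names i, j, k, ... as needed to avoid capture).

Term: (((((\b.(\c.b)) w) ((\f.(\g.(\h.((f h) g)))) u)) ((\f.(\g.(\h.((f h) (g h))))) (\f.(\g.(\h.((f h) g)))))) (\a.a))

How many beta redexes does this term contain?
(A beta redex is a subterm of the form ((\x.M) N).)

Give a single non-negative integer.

Term: (((((\b.(\c.b)) w) ((\f.(\g.(\h.((f h) g)))) u)) ((\f.(\g.(\h.((f h) (g h))))) (\f.(\g.(\h.((f h) g)))))) (\a.a))
  Redex: ((\b.(\c.b)) w)
  Redex: ((\f.(\g.(\h.((f h) g)))) u)
  Redex: ((\f.(\g.(\h.((f h) (g h))))) (\f.(\g.(\h.((f h) g)))))
Total redexes: 3

Answer: 3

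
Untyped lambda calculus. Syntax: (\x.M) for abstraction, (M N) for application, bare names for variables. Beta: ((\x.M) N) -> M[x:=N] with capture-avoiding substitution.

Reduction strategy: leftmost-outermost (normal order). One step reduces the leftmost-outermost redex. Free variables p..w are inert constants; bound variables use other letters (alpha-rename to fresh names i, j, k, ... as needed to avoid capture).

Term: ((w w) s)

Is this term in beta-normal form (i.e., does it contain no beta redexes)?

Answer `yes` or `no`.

Answer: yes

Derivation:
Term: ((w w) s)
No beta redexes found.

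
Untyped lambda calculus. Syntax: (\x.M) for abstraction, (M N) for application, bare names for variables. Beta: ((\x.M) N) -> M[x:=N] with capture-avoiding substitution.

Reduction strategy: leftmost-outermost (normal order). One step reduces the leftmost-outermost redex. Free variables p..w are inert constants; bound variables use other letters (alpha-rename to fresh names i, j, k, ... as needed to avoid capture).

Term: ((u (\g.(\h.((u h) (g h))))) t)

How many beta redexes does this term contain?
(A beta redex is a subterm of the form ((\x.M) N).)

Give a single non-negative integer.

Answer: 0

Derivation:
Term: ((u (\g.(\h.((u h) (g h))))) t)
  (no redexes)
Total redexes: 0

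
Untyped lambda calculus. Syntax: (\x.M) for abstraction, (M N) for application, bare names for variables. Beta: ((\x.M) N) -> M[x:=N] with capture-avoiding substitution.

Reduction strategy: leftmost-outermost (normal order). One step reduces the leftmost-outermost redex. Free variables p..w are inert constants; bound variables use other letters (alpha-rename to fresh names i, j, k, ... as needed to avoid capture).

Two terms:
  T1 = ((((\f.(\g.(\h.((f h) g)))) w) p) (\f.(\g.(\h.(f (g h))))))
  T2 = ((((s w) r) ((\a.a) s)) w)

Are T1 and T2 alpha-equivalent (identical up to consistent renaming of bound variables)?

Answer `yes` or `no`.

Answer: no

Derivation:
Term 1: ((((\f.(\g.(\h.((f h) g)))) w) p) (\f.(\g.(\h.(f (g h))))))
Term 2: ((((s w) r) ((\a.a) s)) w)
Alpha-equivalence: compare structure up to binder renaming.
Result: False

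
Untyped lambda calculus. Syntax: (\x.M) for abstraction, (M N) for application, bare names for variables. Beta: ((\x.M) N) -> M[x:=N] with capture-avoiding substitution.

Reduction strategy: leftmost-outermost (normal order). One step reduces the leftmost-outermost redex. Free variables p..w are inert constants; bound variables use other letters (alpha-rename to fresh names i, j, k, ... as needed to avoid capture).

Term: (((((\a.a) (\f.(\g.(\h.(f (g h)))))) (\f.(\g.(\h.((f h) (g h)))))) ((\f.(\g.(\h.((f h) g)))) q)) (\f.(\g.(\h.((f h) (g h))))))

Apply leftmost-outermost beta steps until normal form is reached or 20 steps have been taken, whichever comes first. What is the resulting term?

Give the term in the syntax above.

Answer: (\g.(\h.(((q h) (\f.(\g.(\h.((f h) (g h)))))) (g h))))

Derivation:
Step 0: (((((\a.a) (\f.(\g.(\h.(f (g h)))))) (\f.(\g.(\h.((f h) (g h)))))) ((\f.(\g.(\h.((f h) g)))) q)) (\f.(\g.(\h.((f h) (g h))))))
Step 1: ((((\f.(\g.(\h.(f (g h))))) (\f.(\g.(\h.((f h) (g h)))))) ((\f.(\g.(\h.((f h) g)))) q)) (\f.(\g.(\h.((f h) (g h))))))
Step 2: (((\g.(\h.((\f.(\g.(\h.((f h) (g h))))) (g h)))) ((\f.(\g.(\h.((f h) g)))) q)) (\f.(\g.(\h.((f h) (g h))))))
Step 3: ((\h.((\f.(\g.(\h.((f h) (g h))))) (((\f.(\g.(\h.((f h) g)))) q) h))) (\f.(\g.(\h.((f h) (g h))))))
Step 4: ((\f.(\g.(\h.((f h) (g h))))) (((\f.(\g.(\h.((f h) g)))) q) (\f.(\g.(\h.((f h) (g h)))))))
Step 5: (\g.(\h.(((((\f.(\g.(\h.((f h) g)))) q) (\f.(\g.(\h.((f h) (g h)))))) h) (g h))))
Step 6: (\g.(\h.((((\g.(\h.((q h) g))) (\f.(\g.(\h.((f h) (g h)))))) h) (g h))))
Step 7: (\g.(\h.(((\h.((q h) (\f.(\g.(\h.((f h) (g h))))))) h) (g h))))
Step 8: (\g.(\h.(((q h) (\f.(\g.(\h.((f h) (g h)))))) (g h))))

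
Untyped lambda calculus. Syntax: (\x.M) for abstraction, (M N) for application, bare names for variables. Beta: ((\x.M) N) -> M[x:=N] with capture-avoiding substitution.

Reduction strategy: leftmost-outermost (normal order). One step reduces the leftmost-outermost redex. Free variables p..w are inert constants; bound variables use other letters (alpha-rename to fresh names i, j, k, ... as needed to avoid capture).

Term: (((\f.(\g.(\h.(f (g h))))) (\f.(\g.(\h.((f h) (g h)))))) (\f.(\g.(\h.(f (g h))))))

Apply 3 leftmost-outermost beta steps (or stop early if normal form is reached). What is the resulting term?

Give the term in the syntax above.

Answer: (\h.(\g.(\i.((((\f.(\g.(\h.(f (g h))))) h) i) (g i)))))

Derivation:
Step 0: (((\f.(\g.(\h.(f (g h))))) (\f.(\g.(\h.((f h) (g h)))))) (\f.(\g.(\h.(f (g h))))))
Step 1: ((\g.(\h.((\f.(\g.(\h.((f h) (g h))))) (g h)))) (\f.(\g.(\h.(f (g h))))))
Step 2: (\h.((\f.(\g.(\h.((f h) (g h))))) ((\f.(\g.(\h.(f (g h))))) h)))
Step 3: (\h.(\g.(\i.((((\f.(\g.(\h.(f (g h))))) h) i) (g i)))))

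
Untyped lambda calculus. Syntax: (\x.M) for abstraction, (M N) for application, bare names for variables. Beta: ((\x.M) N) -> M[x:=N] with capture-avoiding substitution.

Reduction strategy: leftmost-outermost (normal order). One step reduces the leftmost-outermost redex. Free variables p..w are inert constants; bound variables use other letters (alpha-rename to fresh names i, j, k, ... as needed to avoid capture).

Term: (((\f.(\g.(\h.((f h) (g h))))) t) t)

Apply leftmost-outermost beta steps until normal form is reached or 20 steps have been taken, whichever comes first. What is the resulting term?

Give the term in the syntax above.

Answer: (\h.((t h) (t h)))

Derivation:
Step 0: (((\f.(\g.(\h.((f h) (g h))))) t) t)
Step 1: ((\g.(\h.((t h) (g h)))) t)
Step 2: (\h.((t h) (t h)))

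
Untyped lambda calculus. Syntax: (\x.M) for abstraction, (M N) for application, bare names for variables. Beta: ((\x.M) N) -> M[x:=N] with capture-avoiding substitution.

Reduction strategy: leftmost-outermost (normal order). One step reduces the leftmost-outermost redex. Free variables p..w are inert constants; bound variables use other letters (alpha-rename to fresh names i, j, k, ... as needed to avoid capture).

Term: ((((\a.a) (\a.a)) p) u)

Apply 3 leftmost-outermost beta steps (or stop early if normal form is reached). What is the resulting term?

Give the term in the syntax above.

Answer: (p u)

Derivation:
Step 0: ((((\a.a) (\a.a)) p) u)
Step 1: (((\a.a) p) u)
Step 2: (p u)
Step 3: (normal form reached)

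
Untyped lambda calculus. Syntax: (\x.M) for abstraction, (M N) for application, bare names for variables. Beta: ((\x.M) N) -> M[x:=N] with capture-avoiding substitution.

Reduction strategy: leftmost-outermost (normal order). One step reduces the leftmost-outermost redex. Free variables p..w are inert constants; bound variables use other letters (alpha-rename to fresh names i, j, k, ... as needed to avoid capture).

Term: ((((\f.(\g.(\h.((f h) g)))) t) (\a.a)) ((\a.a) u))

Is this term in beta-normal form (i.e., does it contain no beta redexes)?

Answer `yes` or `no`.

Term: ((((\f.(\g.(\h.((f h) g)))) t) (\a.a)) ((\a.a) u))
Found 2 beta redex(es).

Answer: no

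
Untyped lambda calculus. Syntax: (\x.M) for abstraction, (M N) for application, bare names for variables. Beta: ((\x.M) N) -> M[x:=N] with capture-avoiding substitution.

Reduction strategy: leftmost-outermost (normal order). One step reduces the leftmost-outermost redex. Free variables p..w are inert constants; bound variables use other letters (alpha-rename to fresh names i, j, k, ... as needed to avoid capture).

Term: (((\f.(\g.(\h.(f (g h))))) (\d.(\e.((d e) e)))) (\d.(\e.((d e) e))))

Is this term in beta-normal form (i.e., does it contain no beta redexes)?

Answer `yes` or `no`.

Answer: no

Derivation:
Term: (((\f.(\g.(\h.(f (g h))))) (\d.(\e.((d e) e)))) (\d.(\e.((d e) e))))
Found 1 beta redex(es).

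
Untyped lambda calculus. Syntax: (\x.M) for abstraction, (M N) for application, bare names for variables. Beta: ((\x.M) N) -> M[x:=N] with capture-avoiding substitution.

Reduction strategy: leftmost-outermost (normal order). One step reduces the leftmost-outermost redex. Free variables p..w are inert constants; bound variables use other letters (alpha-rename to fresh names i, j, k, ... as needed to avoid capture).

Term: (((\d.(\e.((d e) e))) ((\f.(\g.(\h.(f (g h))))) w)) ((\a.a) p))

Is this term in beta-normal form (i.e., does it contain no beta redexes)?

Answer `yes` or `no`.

Answer: no

Derivation:
Term: (((\d.(\e.((d e) e))) ((\f.(\g.(\h.(f (g h))))) w)) ((\a.a) p))
Found 3 beta redex(es).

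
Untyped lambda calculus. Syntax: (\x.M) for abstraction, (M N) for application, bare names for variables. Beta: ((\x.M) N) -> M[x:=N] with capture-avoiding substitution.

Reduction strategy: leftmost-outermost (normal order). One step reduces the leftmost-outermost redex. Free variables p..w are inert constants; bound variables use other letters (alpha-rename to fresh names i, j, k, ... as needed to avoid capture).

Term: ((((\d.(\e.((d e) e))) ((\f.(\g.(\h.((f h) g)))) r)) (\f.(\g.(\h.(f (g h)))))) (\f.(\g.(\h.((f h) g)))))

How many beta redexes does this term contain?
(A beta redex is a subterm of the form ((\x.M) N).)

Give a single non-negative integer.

Term: ((((\d.(\e.((d e) e))) ((\f.(\g.(\h.((f h) g)))) r)) (\f.(\g.(\h.(f (g h)))))) (\f.(\g.(\h.((f h) g)))))
  Redex: ((\d.(\e.((d e) e))) ((\f.(\g.(\h.((f h) g)))) r))
  Redex: ((\f.(\g.(\h.((f h) g)))) r)
Total redexes: 2

Answer: 2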